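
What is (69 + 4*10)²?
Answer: 11881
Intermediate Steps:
(69 + 4*10)² = (69 + 40)² = 109² = 11881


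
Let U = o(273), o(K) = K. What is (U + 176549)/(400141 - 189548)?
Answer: 176822/210593 ≈ 0.83964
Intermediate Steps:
U = 273
(U + 176549)/(400141 - 189548) = (273 + 176549)/(400141 - 189548) = 176822/210593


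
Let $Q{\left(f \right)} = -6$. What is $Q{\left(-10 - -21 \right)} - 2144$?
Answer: $-2150$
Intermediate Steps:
$Q{\left(-10 - -21 \right)} - 2144 = -6 - 2144 = -2150$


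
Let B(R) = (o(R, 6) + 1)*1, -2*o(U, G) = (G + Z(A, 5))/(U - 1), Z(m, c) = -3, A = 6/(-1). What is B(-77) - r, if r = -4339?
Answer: 225681/52 ≈ 4340.0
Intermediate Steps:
A = -6 (A = 6*(-1) = -6)
o(U, G) = -(-3 + G)/(2*(-1 + U)) (o(U, G) = -(G - 3)/(2*(U - 1)) = -(-3 + G)/(2*(-1 + U)))
B(R) = 1 - 3/(2*(-1 + R)) (B(R) = ((3 - 1*6)/(2*(-1 + R)) + 1)*1 = ((3 - 6)/(2*(-1 + R)) + 1)*1 = ((½)*(-3)/(-1 + R) + 1)*1 = (-3/(2*(-1 + R)) + 1)*1 = (1 - 3/(2*(-1 + R)))*1 = 1 - 3/(2*(-1 + R)))
B(-77) - r = (-5/2 - 77)/(-1 - 77) - 1*(-4339) = -159/2/(-78) + 4339 = -1/78*(-159/2) + 4339 = 53/52 + 4339 = 225681/52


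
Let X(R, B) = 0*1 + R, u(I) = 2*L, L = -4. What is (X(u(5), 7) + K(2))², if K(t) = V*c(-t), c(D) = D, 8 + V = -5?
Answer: 324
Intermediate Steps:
V = -13 (V = -8 - 5 = -13)
u(I) = -8 (u(I) = 2*(-4) = -8)
K(t) = 13*t (K(t) = -(-13)*t = 13*t)
X(R, B) = R (X(R, B) = 0 + R = R)
(X(u(5), 7) + K(2))² = (-8 + 13*2)² = (-8 + 26)² = 18² = 324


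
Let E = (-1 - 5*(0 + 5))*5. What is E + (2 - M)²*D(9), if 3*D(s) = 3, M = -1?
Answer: -121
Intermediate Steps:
D(s) = 1 (D(s) = (⅓)*3 = 1)
E = -130 (E = (-1 - 5*5)*5 = (-1 - 25)*5 = -26*5 = -130)
E + (2 - M)²*D(9) = -130 + (2 - 1*(-1))²*1 = -130 + (2 + 1)²*1 = -130 + 3²*1 = -130 + 9*1 = -130 + 9 = -121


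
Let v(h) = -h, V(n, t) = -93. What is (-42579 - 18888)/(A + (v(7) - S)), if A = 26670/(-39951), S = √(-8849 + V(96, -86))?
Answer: 83581938586251/1596222784519 - 10900710771363*I*√8942/1596222784519 ≈ 52.362 - 645.77*I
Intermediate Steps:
S = I*√8942 (S = √(-8849 - 93) = √(-8942) = I*√8942 ≈ 94.562*I)
A = -8890/13317 (A = 26670*(-1/39951) = -8890/13317 ≈ -0.66757)
(-42579 - 18888)/(A + (v(7) - S)) = (-42579 - 18888)/(-8890/13317 + (-1*7 - I*√8942)) = -61467/(-8890/13317 + (-7 - I*√8942)) = -61467/(-102109/13317 - I*√8942)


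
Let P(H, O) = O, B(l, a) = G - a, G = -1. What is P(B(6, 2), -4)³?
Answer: -64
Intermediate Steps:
B(l, a) = -1 - a
P(B(6, 2), -4)³ = (-4)³ = -64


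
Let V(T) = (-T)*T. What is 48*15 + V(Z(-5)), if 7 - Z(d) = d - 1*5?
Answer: 431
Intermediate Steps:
Z(d) = 12 - d (Z(d) = 7 - (d - 1*5) = 7 - (d - 5) = 7 - (-5 + d) = 7 + (5 - d) = 12 - d)
V(T) = -T²
48*15 + V(Z(-5)) = 48*15 - (12 - 1*(-5))² = 720 - (12 + 5)² = 720 - 1*17² = 720 - 1*289 = 720 - 289 = 431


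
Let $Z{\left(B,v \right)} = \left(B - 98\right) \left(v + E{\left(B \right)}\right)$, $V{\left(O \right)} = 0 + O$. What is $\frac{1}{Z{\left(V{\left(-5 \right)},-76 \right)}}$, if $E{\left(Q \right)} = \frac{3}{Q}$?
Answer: $\frac{5}{39449} \approx 0.00012675$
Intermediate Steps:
$V{\left(O \right)} = O$
$Z{\left(B,v \right)} = \left(-98 + B\right) \left(v + \frac{3}{B}\right)$ ($Z{\left(B,v \right)} = \left(B - 98\right) \left(v + \frac{3}{B}\right) = \left(-98 + B\right) \left(v + \frac{3}{B}\right)$)
$\frac{1}{Z{\left(V{\left(-5 \right)},-76 \right)}} = \frac{1}{3 - \frac{294}{-5} - -7448 - -380} = \frac{1}{3 - - \frac{294}{5} + 7448 + 380} = \frac{1}{3 + \frac{294}{5} + 7448 + 380} = \frac{1}{\frac{39449}{5}} = \frac{5}{39449}$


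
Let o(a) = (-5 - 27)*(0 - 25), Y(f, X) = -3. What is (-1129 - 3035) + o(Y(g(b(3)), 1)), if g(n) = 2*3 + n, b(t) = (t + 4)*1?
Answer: -3364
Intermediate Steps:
b(t) = 4 + t (b(t) = (4 + t)*1 = 4 + t)
g(n) = 6 + n
o(a) = 800 (o(a) = -32*(-25) = 800)
(-1129 - 3035) + o(Y(g(b(3)), 1)) = (-1129 - 3035) + 800 = -4164 + 800 = -3364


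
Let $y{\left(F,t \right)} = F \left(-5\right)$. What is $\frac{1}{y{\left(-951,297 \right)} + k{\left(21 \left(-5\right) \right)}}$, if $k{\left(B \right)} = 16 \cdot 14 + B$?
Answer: $\frac{1}{4874} \approx 0.00020517$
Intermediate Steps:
$y{\left(F,t \right)} = - 5 F$
$k{\left(B \right)} = 224 + B$
$\frac{1}{y{\left(-951,297 \right)} + k{\left(21 \left(-5\right) \right)}} = \frac{1}{\left(-5\right) \left(-951\right) + \left(224 + 21 \left(-5\right)\right)} = \frac{1}{4755 + \left(224 - 105\right)} = \frac{1}{4755 + 119} = \frac{1}{4874}$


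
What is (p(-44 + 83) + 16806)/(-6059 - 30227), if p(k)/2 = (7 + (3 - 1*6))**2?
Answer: -8419/18143 ≈ -0.46404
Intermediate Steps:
p(k) = 32 (p(k) = 2*(7 + (3 - 1*6))**2 = 2*(7 + (3 - 6))**2 = 2*(7 - 3)**2 = 2*4**2 = 2*16 = 32)
(p(-44 + 83) + 16806)/(-6059 - 30227) = (32 + 16806)/(-6059 - 30227) = 16838/(-36286) = 16838*(-1/36286) = -8419/18143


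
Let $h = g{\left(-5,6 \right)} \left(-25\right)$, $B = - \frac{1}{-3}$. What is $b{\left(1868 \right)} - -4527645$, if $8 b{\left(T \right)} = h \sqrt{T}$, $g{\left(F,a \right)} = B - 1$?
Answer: $4527645 + \frac{25 \sqrt{467}}{6} \approx 4.5277 \cdot 10^{6}$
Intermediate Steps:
$B = \frac{1}{3}$ ($B = \left(-1\right) \left(- \frac{1}{3}\right) = \frac{1}{3} \approx 0.33333$)
$g{\left(F,a \right)} = - \frac{2}{3}$ ($g{\left(F,a \right)} = \frac{1}{3} - 1 = - \frac{2}{3}$)
$h = \frac{50}{3}$ ($h = \left(- \frac{2}{3}\right) \left(-25\right) = \frac{50}{3} \approx 16.667$)
$b{\left(T \right)} = \frac{25 \sqrt{T}}{12}$ ($b{\left(T \right)} = \frac{\frac{50}{3} \sqrt{T}}{8} = \frac{25 \sqrt{T}}{12}$)
$b{\left(1868 \right)} - -4527645 = \frac{25 \sqrt{1868}}{12} - -4527645 = \frac{25 \cdot 2 \sqrt{467}}{12} + 4527645 = \frac{25 \sqrt{467}}{6} + 4527645 = 4527645 + \frac{25 \sqrt{467}}{6}$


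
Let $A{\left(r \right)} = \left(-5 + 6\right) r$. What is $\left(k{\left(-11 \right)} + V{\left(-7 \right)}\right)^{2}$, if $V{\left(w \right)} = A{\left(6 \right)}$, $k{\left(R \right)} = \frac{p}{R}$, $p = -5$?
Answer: $\frac{5041}{121} \approx 41.661$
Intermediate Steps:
$k{\left(R \right)} = - \frac{5}{R}$
$A{\left(r \right)} = r$ ($A{\left(r \right)} = 1 r = r$)
$V{\left(w \right)} = 6$
$\left(k{\left(-11 \right)} + V{\left(-7 \right)}\right)^{2} = \left(- \frac{5}{-11} + 6\right)^{2} = \left(\left(-5\right) \left(- \frac{1}{11}\right) + 6\right)^{2} = \left(\frac{5}{11} + 6\right)^{2} = \left(\frac{71}{11}\right)^{2} = \frac{5041}{121}$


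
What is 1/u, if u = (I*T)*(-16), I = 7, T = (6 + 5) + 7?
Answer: -1/2016 ≈ -0.00049603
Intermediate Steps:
T = 18 (T = 11 + 7 = 18)
u = -2016 (u = (7*18)*(-16) = 126*(-16) = -2016)
1/u = 1/(-2016) = -1/2016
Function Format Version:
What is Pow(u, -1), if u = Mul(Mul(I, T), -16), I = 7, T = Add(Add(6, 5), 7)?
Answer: Rational(-1, 2016) ≈ -0.00049603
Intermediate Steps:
T = 18 (T = Add(11, 7) = 18)
u = -2016 (u = Mul(Mul(7, 18), -16) = Mul(126, -16) = -2016)
Pow(u, -1) = Pow(-2016, -1) = Rational(-1, 2016)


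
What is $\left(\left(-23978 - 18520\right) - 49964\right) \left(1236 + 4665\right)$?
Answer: $-545618262$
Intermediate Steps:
$\left(\left(-23978 - 18520\right) - 49964\right) \left(1236 + 4665\right) = \left(\left(-23978 - 18520\right) - 49964\right) 5901 = \left(-42498 - 49964\right) 5901 = \left(-92462\right) 5901 = -545618262$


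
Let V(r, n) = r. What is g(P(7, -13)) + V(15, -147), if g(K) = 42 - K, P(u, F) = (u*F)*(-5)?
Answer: -398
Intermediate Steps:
P(u, F) = -5*F*u (P(u, F) = (F*u)*(-5) = -5*F*u)
g(P(7, -13)) + V(15, -147) = (42 - (-5)*(-13)*7) + 15 = (42 - 1*455) + 15 = (42 - 455) + 15 = -413 + 15 = -398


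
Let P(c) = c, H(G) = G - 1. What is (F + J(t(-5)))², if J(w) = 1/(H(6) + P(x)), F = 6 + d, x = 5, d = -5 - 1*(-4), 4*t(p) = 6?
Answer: 2601/100 ≈ 26.010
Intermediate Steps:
t(p) = 3/2 (t(p) = (¼)*6 = 3/2)
d = -1 (d = -5 + 4 = -1)
H(G) = -1 + G
F = 5 (F = 6 - 1 = 5)
J(w) = ⅒ (J(w) = 1/((-1 + 6) + 5) = 1/(5 + 5) = 1/10 = ⅒)
(F + J(t(-5)))² = (5 + ⅒)² = (51/10)² = 2601/100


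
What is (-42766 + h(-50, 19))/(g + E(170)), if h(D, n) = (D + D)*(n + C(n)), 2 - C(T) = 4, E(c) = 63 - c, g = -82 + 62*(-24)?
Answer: 14822/559 ≈ 26.515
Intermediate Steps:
g = -1570 (g = -82 - 1488 = -1570)
C(T) = -2 (C(T) = 2 - 1*4 = 2 - 4 = -2)
h(D, n) = 2*D*(-2 + n) (h(D, n) = (D + D)*(n - 2) = (2*D)*(-2 + n) = 2*D*(-2 + n))
(-42766 + h(-50, 19))/(g + E(170)) = (-42766 + 2*(-50)*(-2 + 19))/(-1570 + (63 - 1*170)) = (-42766 + 2*(-50)*17)/(-1570 + (63 - 170)) = (-42766 - 1700)/(-1570 - 107) = -44466/(-1677) = -44466*(-1/1677) = 14822/559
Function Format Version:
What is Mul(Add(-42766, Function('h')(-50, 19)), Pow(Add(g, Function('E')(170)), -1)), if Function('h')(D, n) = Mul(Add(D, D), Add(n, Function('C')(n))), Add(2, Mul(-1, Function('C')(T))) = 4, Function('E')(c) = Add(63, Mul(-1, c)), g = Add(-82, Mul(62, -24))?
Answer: Rational(14822, 559) ≈ 26.515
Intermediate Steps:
g = -1570 (g = Add(-82, -1488) = -1570)
Function('C')(T) = -2 (Function('C')(T) = Add(2, Mul(-1, 4)) = Add(2, -4) = -2)
Function('h')(D, n) = Mul(2, D, Add(-2, n)) (Function('h')(D, n) = Mul(Add(D, D), Add(n, -2)) = Mul(Mul(2, D), Add(-2, n)) = Mul(2, D, Add(-2, n)))
Mul(Add(-42766, Function('h')(-50, 19)), Pow(Add(g, Function('E')(170)), -1)) = Mul(Add(-42766, Mul(2, -50, Add(-2, 19))), Pow(Add(-1570, Add(63, Mul(-1, 170))), -1)) = Mul(Add(-42766, Mul(2, -50, 17)), Pow(Add(-1570, Add(63, -170)), -1)) = Mul(Add(-42766, -1700), Pow(Add(-1570, -107), -1)) = Mul(-44466, Pow(-1677, -1)) = Mul(-44466, Rational(-1, 1677)) = Rational(14822, 559)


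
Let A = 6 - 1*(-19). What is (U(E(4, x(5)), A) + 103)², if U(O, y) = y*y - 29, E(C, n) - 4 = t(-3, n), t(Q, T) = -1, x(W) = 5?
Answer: 488601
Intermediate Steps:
E(C, n) = 3 (E(C, n) = 4 - 1 = 3)
A = 25 (A = 6 + 19 = 25)
U(O, y) = -29 + y² (U(O, y) = y² - 29 = -29 + y²)
(U(E(4, x(5)), A) + 103)² = ((-29 + 25²) + 103)² = ((-29 + 625) + 103)² = (596 + 103)² = 699² = 488601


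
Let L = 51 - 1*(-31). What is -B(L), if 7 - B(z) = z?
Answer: 75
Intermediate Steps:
L = 82 (L = 51 + 31 = 82)
B(z) = 7 - z
-B(L) = -(7 - 1*82) = -(7 - 82) = -1*(-75) = 75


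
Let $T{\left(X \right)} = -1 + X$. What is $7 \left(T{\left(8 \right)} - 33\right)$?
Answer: $-182$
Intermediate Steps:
$7 \left(T{\left(8 \right)} - 33\right) = 7 \left(\left(-1 + 8\right) - 33\right) = 7 \left(7 - 33\right) = 7 \left(-26\right) = -182$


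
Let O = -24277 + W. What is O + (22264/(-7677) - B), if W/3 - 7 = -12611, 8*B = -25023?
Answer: -3621334565/61416 ≈ -58964.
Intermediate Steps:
B = -25023/8 (B = (⅛)*(-25023) = -25023/8 ≈ -3127.9)
W = -37812 (W = 21 + 3*(-12611) = 21 - 37833 = -37812)
O = -62089 (O = -24277 - 37812 = -62089)
O + (22264/(-7677) - B) = -62089 + (22264/(-7677) - 1*(-25023/8)) = -62089 + (22264*(-1/7677) + 25023/8) = -62089 + (-22264/7677 + 25023/8) = -62089 + 191923459/61416 = -3621334565/61416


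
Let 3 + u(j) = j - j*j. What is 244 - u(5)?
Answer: 267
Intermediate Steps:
u(j) = -3 + j - j² (u(j) = -3 + (j - j*j) = -3 + (j - j²) = -3 + j - j²)
244 - u(5) = 244 - (-3 + 5 - 1*5²) = 244 - (-3 + 5 - 1*25) = 244 - (-3 + 5 - 25) = 244 - 1*(-23) = 244 + 23 = 267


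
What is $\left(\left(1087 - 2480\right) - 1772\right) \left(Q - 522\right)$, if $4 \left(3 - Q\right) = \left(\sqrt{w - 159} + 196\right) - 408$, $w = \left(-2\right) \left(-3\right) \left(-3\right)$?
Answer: $1474890 + \frac{3165 i \sqrt{177}}{4} \approx 1.4749 \cdot 10^{6} + 10527.0 i$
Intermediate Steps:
$w = -18$ ($w = 6 \left(-3\right) = -18$)
$Q = 56 - \frac{i \sqrt{177}}{4}$ ($Q = 3 - \frac{\left(\sqrt{-18 - 159} + 196\right) - 408}{4} = 3 - \frac{\left(\sqrt{-177} + 196\right) - 408}{4} = 3 - \frac{\left(i \sqrt{177} + 196\right) - 408}{4} = 3 - \frac{\left(196 + i \sqrt{177}\right) - 408}{4} = 3 - \frac{-212 + i \sqrt{177}}{4} = 3 + \left(53 - \frac{i \sqrt{177}}{4}\right) = 56 - \frac{i \sqrt{177}}{4} \approx 56.0 - 3.326 i$)
$\left(\left(1087 - 2480\right) - 1772\right) \left(Q - 522\right) = \left(\left(1087 - 2480\right) - 1772\right) \left(\left(56 - \frac{i \sqrt{177}}{4}\right) - 522\right) = \left(-1393 - 1772\right) \left(-466 - \frac{i \sqrt{177}}{4}\right) = - 3165 \left(-466 - \frac{i \sqrt{177}}{4}\right) = 1474890 + \frac{3165 i \sqrt{177}}{4}$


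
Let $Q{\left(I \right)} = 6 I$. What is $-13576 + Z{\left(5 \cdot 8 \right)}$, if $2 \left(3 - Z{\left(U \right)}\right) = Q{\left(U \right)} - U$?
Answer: $-13673$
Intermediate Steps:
$Z{\left(U \right)} = 3 - \frac{5 U}{2}$ ($Z{\left(U \right)} = 3 - \frac{6 U - U}{2} = 3 - \frac{5 U}{2}$)
$-13576 + Z{\left(5 \cdot 8 \right)} = -13576 + \left(3 - \frac{5 \cdot 5 \cdot 8}{2}\right) = -13576 + \left(3 - 100\right) = -13576 - 97 = -13673$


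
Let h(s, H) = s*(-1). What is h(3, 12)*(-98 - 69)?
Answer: 501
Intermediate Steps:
h(s, H) = -s
h(3, 12)*(-98 - 69) = (-1*3)*(-98 - 69) = -3*(-167) = 501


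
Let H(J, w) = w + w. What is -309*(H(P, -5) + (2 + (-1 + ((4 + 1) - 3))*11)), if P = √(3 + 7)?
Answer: -927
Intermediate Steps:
P = √10 ≈ 3.1623
H(J, w) = 2*w
-309*(H(P, -5) + (2 + (-1 + ((4 + 1) - 3))*11)) = -309*(2*(-5) + (2 + (-1 + ((4 + 1) - 3))*11)) = -309*(-10 + (2 + (-1 + (5 - 3))*11)) = -309*(-10 + (2 + (-1 + 2)*11)) = -309*(-10 + (2 + 1*11)) = -309*(-10 + (2 + 11)) = -309*(-10 + 13) = -309*3 = -927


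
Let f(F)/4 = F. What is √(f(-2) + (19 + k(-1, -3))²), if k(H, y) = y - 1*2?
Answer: 2*√47 ≈ 13.711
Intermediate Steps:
f(F) = 4*F
k(H, y) = -2 + y (k(H, y) = y - 2 = -2 + y)
√(f(-2) + (19 + k(-1, -3))²) = √(4*(-2) + (19 + (-2 - 3))²) = √(-8 + (19 - 5)²) = √(-8 + 14²) = √(-8 + 196) = √188 = 2*√47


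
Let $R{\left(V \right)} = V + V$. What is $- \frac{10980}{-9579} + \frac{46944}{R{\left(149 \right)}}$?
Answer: $\frac{75491436}{475757} \approx 158.68$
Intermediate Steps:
$R{\left(V \right)} = 2 V$
$- \frac{10980}{-9579} + \frac{46944}{R{\left(149 \right)}} = - \frac{10980}{-9579} + \frac{46944}{2 \cdot 149} = \left(-10980\right) \left(- \frac{1}{9579}\right) + \frac{46944}{298} = \frac{3660}{3193} + 46944 \cdot \frac{1}{298} = \frac{3660}{3193} + \frac{23472}{149} = \frac{75491436}{475757}$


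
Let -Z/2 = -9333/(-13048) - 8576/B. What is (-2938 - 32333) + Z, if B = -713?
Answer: -164185560929/4651612 ≈ -35297.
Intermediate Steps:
Z = -118554077/4651612 (Z = -2*(-9333/(-13048) - 8576/(-713)) = -2*(-9333*(-1/13048) - 8576*(-1/713)) = -2*(9333/13048 + 8576/713) = -2*118554077/9303224 = -118554077/4651612 ≈ -25.487)
(-2938 - 32333) + Z = (-2938 - 32333) - 118554077/4651612 = -35271 - 118554077/4651612 = -164185560929/4651612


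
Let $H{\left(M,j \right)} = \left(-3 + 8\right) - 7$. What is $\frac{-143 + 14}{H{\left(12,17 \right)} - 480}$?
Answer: $\frac{129}{482} \approx 0.26763$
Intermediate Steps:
$H{\left(M,j \right)} = -2$ ($H{\left(M,j \right)} = 5 - 7 = -2$)
$\frac{-143 + 14}{H{\left(12,17 \right)} - 480} = \frac{-143 + 14}{-2 - 480} = - \frac{129}{-482} = \left(-129\right) \left(- \frac{1}{482}\right) = \frac{129}{482}$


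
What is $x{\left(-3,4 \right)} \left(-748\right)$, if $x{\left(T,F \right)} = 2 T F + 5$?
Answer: $14212$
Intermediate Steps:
$x{\left(T,F \right)} = 5 + 2 F T$ ($x{\left(T,F \right)} = 2 F T + 5 = 5 + 2 F T$)
$x{\left(-3,4 \right)} \left(-748\right) = \left(5 + 2 \cdot 4 \left(-3\right)\right) \left(-748\right) = \left(5 - 24\right) \left(-748\right) = \left(-19\right) \left(-748\right) = 14212$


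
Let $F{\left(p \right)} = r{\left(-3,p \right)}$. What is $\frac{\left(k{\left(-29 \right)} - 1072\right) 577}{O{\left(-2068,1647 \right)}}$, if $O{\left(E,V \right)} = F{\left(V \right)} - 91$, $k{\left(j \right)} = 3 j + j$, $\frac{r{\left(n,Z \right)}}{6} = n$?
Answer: $\frac{685476}{109} \approx 6288.8$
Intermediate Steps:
$r{\left(n,Z \right)} = 6 n$
$F{\left(p \right)} = -18$ ($F{\left(p \right)} = 6 \left(-3\right) = -18$)
$k{\left(j \right)} = 4 j$
$O{\left(E,V \right)} = -109$ ($O{\left(E,V \right)} = -18 - 91 = -109$)
$\frac{\left(k{\left(-29 \right)} - 1072\right) 577}{O{\left(-2068,1647 \right)}} = \frac{\left(4 \left(-29\right) - 1072\right) 577}{-109} = \left(-116 - 1072\right) 577 \left(- \frac{1}{109}\right) = \left(-1188\right) 577 \left(- \frac{1}{109}\right) = \left(-685476\right) \left(- \frac{1}{109}\right) = \frac{685476}{109}$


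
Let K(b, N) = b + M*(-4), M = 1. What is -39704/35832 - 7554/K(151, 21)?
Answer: -11521309/219471 ≈ -52.496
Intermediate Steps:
K(b, N) = -4 + b (K(b, N) = b + 1*(-4) = b - 4 = -4 + b)
-39704/35832 - 7554/K(151, 21) = -39704/35832 - 7554/(-4 + 151) = -39704*1/35832 - 7554/147 = -4963/4479 - 7554*1/147 = -4963/4479 - 2518/49 = -11521309/219471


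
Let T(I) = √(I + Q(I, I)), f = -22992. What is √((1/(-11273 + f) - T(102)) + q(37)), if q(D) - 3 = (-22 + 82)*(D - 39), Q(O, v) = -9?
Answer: √(-137368590590 - 1174090225*√93)/34265 ≈ 11.254*I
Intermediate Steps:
q(D) = -2337 + 60*D (q(D) = 3 + (-22 + 82)*(D - 39) = 3 + 60*(-39 + D) = 3 + (-2340 + 60*D) = -2337 + 60*D)
T(I) = √(-9 + I) (T(I) = √(I - 9) = √(-9 + I))
√((1/(-11273 + f) - T(102)) + q(37)) = √((1/(-11273 - 22992) - √(-9 + 102)) + (-2337 + 60*37)) = √((1/(-34265) - √93) + (-2337 + 2220)) = √((-1/34265 - √93) - 117) = √(-4009006/34265 - √93)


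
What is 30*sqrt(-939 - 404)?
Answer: 30*I*sqrt(1343) ≈ 1099.4*I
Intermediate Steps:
30*sqrt(-939 - 404) = 30*sqrt(-1343) = 30*(I*sqrt(1343)) = 30*I*sqrt(1343)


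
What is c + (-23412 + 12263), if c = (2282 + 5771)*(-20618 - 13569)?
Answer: -275319060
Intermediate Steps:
c = -275307911 (c = 8053*(-34187) = -275307911)
c + (-23412 + 12263) = -275307911 + (-23412 + 12263) = -275307911 - 11149 = -275319060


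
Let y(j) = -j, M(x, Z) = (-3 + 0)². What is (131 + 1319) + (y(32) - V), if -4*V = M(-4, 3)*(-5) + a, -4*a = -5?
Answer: 22513/16 ≈ 1407.1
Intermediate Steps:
a = 5/4 (a = -¼*(-5) = 5/4 ≈ 1.2500)
M(x, Z) = 9 (M(x, Z) = (-3)² = 9)
V = 175/16 (V = -(9*(-5) + 5/4)/4 = -(-45 + 5/4)/4 = -¼*(-175/4) = 175/16 ≈ 10.938)
(131 + 1319) + (y(32) - V) = (131 + 1319) + (-1*32 - 1*175/16) = 1450 + (-32 - 175/16) = 1450 - 687/16 = 22513/16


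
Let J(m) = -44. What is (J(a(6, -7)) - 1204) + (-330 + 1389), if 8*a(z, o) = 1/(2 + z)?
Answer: -189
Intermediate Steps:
a(z, o) = 1/(8*(2 + z))
(J(a(6, -7)) - 1204) + (-330 + 1389) = (-44 - 1204) + (-330 + 1389) = -1248 + 1059 = -189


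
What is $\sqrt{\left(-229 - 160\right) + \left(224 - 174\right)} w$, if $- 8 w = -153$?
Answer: $\frac{153 i \sqrt{339}}{8} \approx 352.13 i$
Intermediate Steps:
$w = \frac{153}{8}$ ($w = \left(- \frac{1}{8}\right) \left(-153\right) = \frac{153}{8} \approx 19.125$)
$\sqrt{\left(-229 - 160\right) + \left(224 - 174\right)} w = \sqrt{\left(-229 - 160\right) + \left(224 - 174\right)} \frac{153}{8} = \sqrt{-389 + 50} \cdot \frac{153}{8} = \sqrt{-339} \cdot \frac{153}{8} = i \sqrt{339} \cdot \frac{153}{8} = \frac{153 i \sqrt{339}}{8}$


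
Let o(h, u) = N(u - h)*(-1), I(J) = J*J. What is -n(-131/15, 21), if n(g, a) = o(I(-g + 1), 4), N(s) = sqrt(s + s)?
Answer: 8*I*sqrt(638)/15 ≈ 13.471*I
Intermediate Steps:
I(J) = J**2
N(s) = sqrt(2)*sqrt(s) (N(s) = sqrt(2*s) = sqrt(2)*sqrt(s))
o(h, u) = -sqrt(2)*sqrt(u - h) (o(h, u) = (sqrt(2)*sqrt(u - h))*(-1) = -sqrt(2)*sqrt(u - h))
n(g, a) = -sqrt(8 - 2*(1 - g)**2) (n(g, a) = -sqrt(-2*(-g + 1)**2 + 2*4) = -sqrt(-2*(1 - g)**2 + 8) = -sqrt(8 - 2*(1 - g)**2))
-n(-131/15, 21) = -(-1)*sqrt(8 - 2*(1 - (-131)/15)**2) = -(-1)*sqrt(8 - 2*(1 - 1*(-131/15))**2) = -(-1)*sqrt(8 - 2*(1 + 131/15)**2) = -(-1)*sqrt(8 - 2*(146/15)**2) = -(-1)*sqrt(8 - 2*21316/225) = -(-1)*sqrt(8 - 42632/225) = -(-1)*sqrt(-40832/225) = -(-1)*8*I*sqrt(638)/15 = -(-8)*I*sqrt(638)/15 = 8*I*sqrt(638)/15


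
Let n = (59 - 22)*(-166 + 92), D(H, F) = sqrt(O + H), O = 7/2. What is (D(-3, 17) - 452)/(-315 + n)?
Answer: 452/3053 - sqrt(2)/6106 ≈ 0.14782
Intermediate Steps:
O = 7/2 (O = 7*(1/2) = 7/2 ≈ 3.5000)
D(H, F) = sqrt(7/2 + H)
n = -2738 (n = 37*(-74) = -2738)
(D(-3, 17) - 452)/(-315 + n) = (sqrt(14 + 4*(-3))/2 - 452)/(-315 - 2738) = (sqrt(14 - 12)/2 - 452)/(-3053) = (sqrt(2)/2 - 452)*(-1/3053) = (-452 + sqrt(2)/2)*(-1/3053) = 452/3053 - sqrt(2)/6106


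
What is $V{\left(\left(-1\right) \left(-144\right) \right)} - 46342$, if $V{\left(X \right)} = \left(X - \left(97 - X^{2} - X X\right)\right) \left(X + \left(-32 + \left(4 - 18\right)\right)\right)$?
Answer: $4022520$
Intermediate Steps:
$V{\left(X \right)} = \left(-46 + X\right) \left(-97 + X + 2 X^{2}\right)$ ($V{\left(X \right)} = \left(X + \left(\left(X^{2} + X^{2}\right) - 97\right)\right) \left(X - 46\right) = \left(X + \left(2 X^{2} - 97\right)\right) \left(X - 46\right) = \left(X + \left(-97 + 2 X^{2}\right)\right) \left(-46 + X\right) = \left(-97 + X + 2 X^{2}\right) \left(-46 + X\right) = \left(-46 + X\right) \left(-97 + X + 2 X^{2}\right)$)
$V{\left(\left(-1\right) \left(-144\right) \right)} - 46342 = \left(4462 - 143 \left(\left(-1\right) \left(-144\right)\right) - 91 \left(\left(-1\right) \left(-144\right)\right)^{2} + 2 \left(\left(-1\right) \left(-144\right)\right)^{3}\right) - 46342 = \left(4462 - 20592 - 91 \cdot 144^{2} + 2 \cdot 144^{3}\right) - 46342 = \left(4462 - 20592 - 1886976 + 2 \cdot 2985984\right) - 46342 = \left(4462 - 20592 - 1886976 + 5971968\right) - 46342 = 4068862 - 46342 = 4022520$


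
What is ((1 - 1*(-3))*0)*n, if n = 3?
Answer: 0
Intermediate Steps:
((1 - 1*(-3))*0)*n = ((1 - 1*(-3))*0)*3 = ((1 + 3)*0)*3 = (4*0)*3 = 0*3 = 0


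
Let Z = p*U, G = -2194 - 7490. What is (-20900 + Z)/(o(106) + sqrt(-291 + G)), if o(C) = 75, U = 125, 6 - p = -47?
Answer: -14275/208 + 2855*I*sqrt(399)/624 ≈ -68.63 + 91.392*I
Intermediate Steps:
p = 53 (p = 6 - 1*(-47) = 6 + 47 = 53)
G = -9684
Z = 6625 (Z = 53*125 = 6625)
(-20900 + Z)/(o(106) + sqrt(-291 + G)) = (-20900 + 6625)/(75 + sqrt(-291 - 9684)) = -14275/(75 + sqrt(-9975)) = -14275/(75 + 5*I*sqrt(399))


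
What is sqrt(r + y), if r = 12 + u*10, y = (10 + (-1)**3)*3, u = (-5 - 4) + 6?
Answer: 3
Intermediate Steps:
u = -3 (u = -9 + 6 = -3)
y = 27 (y = (10 - 1)*3 = 9*3 = 27)
r = -18 (r = 12 - 3*10 = 12 - 30 = -18)
sqrt(r + y) = sqrt(-18 + 27) = sqrt(9) = 3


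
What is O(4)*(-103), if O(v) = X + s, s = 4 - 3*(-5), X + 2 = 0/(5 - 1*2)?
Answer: -1751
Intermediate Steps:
X = -2 (X = -2 + 0/(5 - 1*2) = -2 + 0/(5 - 2) = -2 + 0/3 = -2 + 0*(⅓) = -2 + 0 = -2)
s = 19 (s = 4 + 15 = 19)
O(v) = 17 (O(v) = -2 + 19 = 17)
O(4)*(-103) = 17*(-103) = -1751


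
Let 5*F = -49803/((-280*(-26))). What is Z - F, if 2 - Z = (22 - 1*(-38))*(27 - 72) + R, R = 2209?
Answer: 1384231/2800 ≈ 494.37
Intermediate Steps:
Z = 493 (Z = 2 - ((22 - 1*(-38))*(27 - 72) + 2209) = 2 - ((22 + 38)*(-45) + 2209) = 2 - (60*(-45) + 2209) = 2 - (-2700 + 2209) = 2 - 1*(-491) = 2 + 491 = 493)
F = -3831/2800 (F = (-49803/((-280*(-26))))/5 = (-49803/7280)/5 = (-49803*1/7280)/5 = (⅕)*(-3831/560) = -3831/2800 ≈ -1.3682)
Z - F = 493 - 1*(-3831/2800) = 493 + 3831/2800 = 1384231/2800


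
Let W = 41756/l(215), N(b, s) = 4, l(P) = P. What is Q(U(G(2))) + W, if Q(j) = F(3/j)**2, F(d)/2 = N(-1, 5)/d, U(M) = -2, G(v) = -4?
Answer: 430844/1935 ≈ 222.66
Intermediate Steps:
F(d) = 8/d (F(d) = 2*(4/d) = 8/d)
Q(j) = 64*j**2/9 (Q(j) = (8/((3/j)))**2 = (8*(j/3))**2 = (8*j/3)**2 = 64*j**2/9)
W = 41756/215 ≈ 194.21
Q(U(G(2))) + W = (64/9)*(-2)**2 + 41756/215 = (64/9)*4 + 41756/215 = 256/9 + 41756/215 = 430844/1935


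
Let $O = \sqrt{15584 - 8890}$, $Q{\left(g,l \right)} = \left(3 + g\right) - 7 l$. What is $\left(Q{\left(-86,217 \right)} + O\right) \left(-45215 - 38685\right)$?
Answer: $134407800 - 83900 \sqrt{6694} \approx 1.2754 \cdot 10^{8}$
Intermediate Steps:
$Q{\left(g,l \right)} = 3 + g - 7 l$
$O = \sqrt{6694} \approx 81.817$
$\left(Q{\left(-86,217 \right)} + O\right) \left(-45215 - 38685\right) = \left(\left(3 - 86 - 1519\right) + \sqrt{6694}\right) \left(-45215 - 38685\right) = \left(\left(3 - 86 - 1519\right) + \sqrt{6694}\right) \left(-83900\right) = \left(-1602 + \sqrt{6694}\right) \left(-83900\right) = 134407800 - 83900 \sqrt{6694}$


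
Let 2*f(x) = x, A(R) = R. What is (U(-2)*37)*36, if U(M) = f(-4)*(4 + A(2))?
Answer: -15984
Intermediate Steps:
f(x) = x/2
U(M) = -12 (U(M) = ((1/2)*(-4))*(4 + 2) = -2*6 = -12)
(U(-2)*37)*36 = -12*37*36 = -444*36 = -15984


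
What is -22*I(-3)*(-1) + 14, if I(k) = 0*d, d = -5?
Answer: 14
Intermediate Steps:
I(k) = 0 (I(k) = 0*(-5) = 0)
-22*I(-3)*(-1) + 14 = -0*(-1) + 14 = -22*0 + 14 = 0 + 14 = 14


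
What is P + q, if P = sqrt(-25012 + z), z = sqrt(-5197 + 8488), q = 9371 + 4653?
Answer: 14024 + sqrt(-25012 + sqrt(3291)) ≈ 14024.0 + 157.97*I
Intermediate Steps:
q = 14024
z = sqrt(3291) ≈ 57.367
P = sqrt(-25012 + sqrt(3291)) ≈ 157.97*I
P + q = sqrt(-25012 + sqrt(3291)) + 14024 = 14024 + sqrt(-25012 + sqrt(3291))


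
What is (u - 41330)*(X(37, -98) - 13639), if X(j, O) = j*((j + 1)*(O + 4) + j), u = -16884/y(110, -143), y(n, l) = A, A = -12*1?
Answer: 5766238582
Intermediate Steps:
A = -12
y(n, l) = -12
u = 1407 (u = -16884/(-12) = -16884*(-1/12) = 1407)
X(j, O) = j*(j + (1 + j)*(4 + O)) (X(j, O) = j*((1 + j)*(4 + O) + j) = j*(j + (1 + j)*(4 + O)))
(u - 41330)*(X(37, -98) - 13639) = (1407 - 41330)*(37*(4 - 98 + 5*37 - 98*37) - 13639) = -39923*(37*(4 - 98 + 185 - 3626) - 13639) = -39923*(37*(-3535) - 13639) = -39923*(-130795 - 13639) = -39923*(-144434) = 5766238582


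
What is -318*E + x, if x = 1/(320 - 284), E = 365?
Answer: -4178519/36 ≈ -1.1607e+5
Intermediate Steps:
x = 1/36 ≈ 0.027778
-318*E + x = -318*365 + 1/36 = -116070 + 1/36 = -4178519/36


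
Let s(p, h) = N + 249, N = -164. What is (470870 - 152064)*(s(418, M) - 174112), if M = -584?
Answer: -55480851762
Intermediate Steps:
s(p, h) = 85 (s(p, h) = -164 + 249 = 85)
(470870 - 152064)*(s(418, M) - 174112) = (470870 - 152064)*(85 - 174112) = 318806*(-174027) = -55480851762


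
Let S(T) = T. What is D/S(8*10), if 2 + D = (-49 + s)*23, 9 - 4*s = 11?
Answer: -2281/160 ≈ -14.256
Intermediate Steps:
s = -½ (s = 9/4 - ¼*11 = 9/4 - 11/4 = -½ ≈ -0.50000)
D = -2281/2 (D = -2 + (-49 - ½)*23 = -2 - 99/2*23 = -2 - 2277/2 = -2281/2 ≈ -1140.5)
D/S(8*10) = -2281/(2*(8*10)) = -2281/2/80 = -2281/2*1/80 = -2281/160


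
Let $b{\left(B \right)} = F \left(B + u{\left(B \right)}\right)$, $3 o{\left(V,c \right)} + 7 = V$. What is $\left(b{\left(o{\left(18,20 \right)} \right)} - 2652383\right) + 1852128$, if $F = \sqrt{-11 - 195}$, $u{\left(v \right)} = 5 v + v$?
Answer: $-800255 + \frac{77 i \sqrt{206}}{3} \approx -8.0026 \cdot 10^{5} + 368.39 i$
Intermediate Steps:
$o{\left(V,c \right)} = - \frac{7}{3} + \frac{V}{3}$
$u{\left(v \right)} = 6 v$
$F = i \sqrt{206}$ ($F = \sqrt{-206} = i \sqrt{206} \approx 14.353 i$)
$b{\left(B \right)} = 7 i B \sqrt{206}$ ($b{\left(B \right)} = i \sqrt{206} \left(B + 6 B\right) = i \sqrt{206} \cdot 7 B = 7 i B \sqrt{206}$)
$\left(b{\left(o{\left(18,20 \right)} \right)} - 2652383\right) + 1852128 = \left(7 i \left(- \frac{7}{3} + \frac{1}{3} \cdot 18\right) \sqrt{206} - 2652383\right) + 1852128 = \left(7 i \left(- \frac{7}{3} + 6\right) \sqrt{206} - 2652383\right) + 1852128 = \left(7 i \frac{11}{3} \sqrt{206} - 2652383\right) + 1852128 = \left(\frac{77 i \sqrt{206}}{3} - 2652383\right) + 1852128 = \left(-2652383 + \frac{77 i \sqrt{206}}{3}\right) + 1852128 = -800255 + \frac{77 i \sqrt{206}}{3}$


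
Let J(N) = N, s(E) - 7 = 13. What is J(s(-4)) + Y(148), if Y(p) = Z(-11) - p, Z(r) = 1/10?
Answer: -1279/10 ≈ -127.90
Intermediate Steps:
Z(r) = 1/10
s(E) = 20 (s(E) = 7 + 13 = 20)
Y(p) = 1/10 - p
J(s(-4)) + Y(148) = 20 + (1/10 - 1*148) = 20 + (1/10 - 148) = 20 - 1479/10 = -1279/10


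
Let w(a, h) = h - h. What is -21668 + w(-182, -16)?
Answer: -21668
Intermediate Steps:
w(a, h) = 0
-21668 + w(-182, -16) = -21668 + 0 = -21668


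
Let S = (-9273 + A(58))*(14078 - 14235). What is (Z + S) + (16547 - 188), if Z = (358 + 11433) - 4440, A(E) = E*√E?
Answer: 1479571 - 9106*√58 ≈ 1.4102e+6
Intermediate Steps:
A(E) = E^(3/2)
S = 1455861 - 9106*√58 (S = (-9273 + 58^(3/2))*(14078 - 14235) = (-9273 + 58*√58)*(-157) = 1455861 - 9106*√58 ≈ 1.3865e+6)
Z = 7351 (Z = 11791 - 4440 = 7351)
(Z + S) + (16547 - 188) = (7351 + (1455861 - 9106*√58)) + (16547 - 188) = (1463212 - 9106*√58) + 16359 = 1479571 - 9106*√58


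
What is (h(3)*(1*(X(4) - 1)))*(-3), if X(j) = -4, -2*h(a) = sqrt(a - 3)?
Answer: 0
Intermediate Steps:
h(a) = -sqrt(-3 + a)/2 (h(a) = -sqrt(a - 3)/2 = -sqrt(-3 + a)/2)
(h(3)*(1*(X(4) - 1)))*(-3) = ((-sqrt(-3 + 3)/2)*(1*(-4 - 1)))*(-3) = ((-sqrt(0)/2)*(1*(-5)))*(-3) = (-1/2*0*(-5))*(-3) = (0*(-5))*(-3) = 0*(-3) = 0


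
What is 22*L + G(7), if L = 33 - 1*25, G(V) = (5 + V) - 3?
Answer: 185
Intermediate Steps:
G(V) = 2 + V
L = 8 (L = 33 - 25 = 8)
22*L + G(7) = 22*8 + (2 + 7) = 176 + 9 = 185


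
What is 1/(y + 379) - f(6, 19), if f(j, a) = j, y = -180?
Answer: -1193/199 ≈ -5.9950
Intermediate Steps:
1/(y + 379) - f(6, 19) = 1/(-180 + 379) - 1*6 = 1/199 - 6 = -1193/199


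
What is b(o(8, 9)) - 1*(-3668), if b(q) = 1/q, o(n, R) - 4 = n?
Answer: 44017/12 ≈ 3668.1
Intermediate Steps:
o(n, R) = 4 + n
b(o(8, 9)) - 1*(-3668) = 1/(4 + 8) - 1*(-3668) = 1/12 + 3668 = 44017/12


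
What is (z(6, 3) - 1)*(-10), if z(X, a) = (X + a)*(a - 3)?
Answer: 10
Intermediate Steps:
z(X, a) = (-3 + a)*(X + a) (z(X, a) = (X + a)*(-3 + a) = (-3 + a)*(X + a))
(z(6, 3) - 1)*(-10) = ((3² - 3*6 - 3*3 + 6*3) - 1)*(-10) = ((9 - 18 - 9 + 18) - 1)*(-10) = (0 - 1)*(-10) = -1*(-10) = 10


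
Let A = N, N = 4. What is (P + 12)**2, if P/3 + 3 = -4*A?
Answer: 2025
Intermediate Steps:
A = 4
P = -57 (P = -9 + 3*(-4*4) = -9 + 3*(-16) = -9 - 48 = -57)
(P + 12)**2 = (-57 + 12)**2 = (-45)**2 = 2025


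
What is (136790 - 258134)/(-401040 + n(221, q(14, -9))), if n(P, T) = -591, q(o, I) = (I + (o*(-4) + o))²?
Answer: 40448/133877 ≈ 0.30213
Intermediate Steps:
q(o, I) = (I - 3*o)² (q(o, I) = (I + (-4*o + o))² = (I - 3*o)²)
(136790 - 258134)/(-401040 + n(221, q(14, -9))) = (136790 - 258134)/(-401040 - 591) = -121344/(-401631) = -121344*(-1/401631) = 40448/133877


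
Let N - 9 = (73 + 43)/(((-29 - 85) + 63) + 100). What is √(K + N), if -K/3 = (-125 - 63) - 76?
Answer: √39365/7 ≈ 28.344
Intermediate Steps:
K = 792 (K = -3*((-125 - 63) - 76) = -3*(-188 - 76) = -3*(-264) = 792)
N = 557/49 (N = 9 + (73 + 43)/(((-29 - 85) + 63) + 100) = 9 + 116/((-114 + 63) + 100) = 9 + 116/(-51 + 100) = 9 + 116/49 = 557/49 ≈ 11.367)
√(K + N) = √(792 + 557/49) = √(39365/49) = √39365/7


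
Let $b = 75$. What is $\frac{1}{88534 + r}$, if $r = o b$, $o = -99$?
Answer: $\frac{1}{81109} \approx 1.2329 \cdot 10^{-5}$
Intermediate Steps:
$r = -7425$ ($r = \left(-99\right) 75 = -7425$)
$\frac{1}{88534 + r} = \frac{1}{88534 - 7425} = \frac{1}{81109}$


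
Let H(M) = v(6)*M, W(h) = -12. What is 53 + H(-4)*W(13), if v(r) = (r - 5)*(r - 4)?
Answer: 149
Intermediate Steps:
v(r) = (-5 + r)*(-4 + r)
H(M) = 2*M (H(M) = (20 + 6² - 9*6)*M = (20 + 36 - 54)*M = 2*M)
53 + H(-4)*W(13) = 53 + (2*(-4))*(-12) = 53 - 8*(-12) = 53 + 96 = 149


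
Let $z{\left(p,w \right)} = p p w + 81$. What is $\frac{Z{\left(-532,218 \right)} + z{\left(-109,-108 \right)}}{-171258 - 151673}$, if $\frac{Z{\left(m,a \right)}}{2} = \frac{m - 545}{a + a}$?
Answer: $\frac{279709683}{70398958} \approx 3.9732$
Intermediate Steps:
$z{\left(p,w \right)} = 81 + w p^{2}$ ($z{\left(p,w \right)} = p^{2} w + 81 = w p^{2} + 81 = 81 + w p^{2}$)
$Z{\left(m,a \right)} = \frac{-545 + m}{a}$ ($Z{\left(m,a \right)} = 2 \frac{m - 545}{a + a} = 2 \frac{-545 + m}{2 a} = \frac{-545 + m}{a}$)
$\frac{Z{\left(-532,218 \right)} + z{\left(-109,-108 \right)}}{-171258 - 151673} = \frac{\frac{-545 - 532}{218} + \left(81 - 108 \left(-109\right)^{2}\right)}{-171258 - 151673} = \frac{\frac{1}{218} \left(-1077\right) + \left(81 - 1283148\right)}{-322931} = \left(- \frac{1077}{218} + \left(81 - 1283148\right)\right) \left(- \frac{1}{322931}\right) = \left(- \frac{1077}{218} - 1283067\right) \left(- \frac{1}{322931}\right) = \left(- \frac{279709683}{218}\right) \left(- \frac{1}{322931}\right) = \frac{279709683}{70398958}$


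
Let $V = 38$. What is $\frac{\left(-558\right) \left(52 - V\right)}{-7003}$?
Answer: $\frac{7812}{7003} \approx 1.1155$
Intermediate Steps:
$\frac{\left(-558\right) \left(52 - V\right)}{-7003} = \frac{\left(-558\right) \left(52 - 38\right)}{-7003} = - 558 \left(52 - 38\right) \left(- \frac{1}{7003}\right) = \left(-558\right) 14 \left(- \frac{1}{7003}\right) = \left(-7812\right) \left(- \frac{1}{7003}\right) = \frac{7812}{7003}$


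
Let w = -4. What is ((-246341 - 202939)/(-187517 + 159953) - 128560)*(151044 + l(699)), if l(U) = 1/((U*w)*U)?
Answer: -21790621795978910500/1122316497 ≈ -1.9416e+10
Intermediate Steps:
l(U) = -1/(4*U²) (l(U) = 1/((U*(-4))*U) = 1/((-4*U)*U) = 1/(-4*U²) = -1/(4*U²))
((-246341 - 202939)/(-187517 + 159953) - 128560)*(151044 + l(699)) = ((-246341 - 202939)/(-187517 + 159953) - 128560)*(151044 - ¼/699²) = (-449280/(-27564) - 128560)*(151044 - ¼*1/488601) = (-449280*(-1/27564) - 128560)*(151044 - 1/1954404) = (37440/2297 - 128560)*(295200997775/1954404) = -295264880/2297*295200997775/1954404 = -21790621795978910500/1122316497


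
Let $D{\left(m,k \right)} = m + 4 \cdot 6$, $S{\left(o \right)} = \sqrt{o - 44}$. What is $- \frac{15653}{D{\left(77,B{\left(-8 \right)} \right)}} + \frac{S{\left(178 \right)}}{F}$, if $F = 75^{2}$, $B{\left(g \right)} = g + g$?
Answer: $- \frac{15653}{101} + \frac{\sqrt{134}}{5625} \approx -154.98$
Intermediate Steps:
$S{\left(o \right)} = \sqrt{-44 + o}$
$B{\left(g \right)} = 2 g$
$F = 5625$
$D{\left(m,k \right)} = 24 + m$ ($D{\left(m,k \right)} = m + 24 = 24 + m$)
$- \frac{15653}{D{\left(77,B{\left(-8 \right)} \right)}} + \frac{S{\left(178 \right)}}{F} = - \frac{15653}{24 + 77} + \frac{\sqrt{-44 + 178}}{5625} = - \frac{15653}{101} + \sqrt{134} \cdot \frac{1}{5625} = \left(-15653\right) \frac{1}{101} + \frac{\sqrt{134}}{5625} = - \frac{15653}{101} + \frac{\sqrt{134}}{5625}$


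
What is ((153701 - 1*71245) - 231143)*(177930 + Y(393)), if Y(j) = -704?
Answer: -26351202262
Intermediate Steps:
((153701 - 1*71245) - 231143)*(177930 + Y(393)) = ((153701 - 1*71245) - 231143)*(177930 - 704) = ((153701 - 71245) - 231143)*177226 = (82456 - 231143)*177226 = -148687*177226 = -26351202262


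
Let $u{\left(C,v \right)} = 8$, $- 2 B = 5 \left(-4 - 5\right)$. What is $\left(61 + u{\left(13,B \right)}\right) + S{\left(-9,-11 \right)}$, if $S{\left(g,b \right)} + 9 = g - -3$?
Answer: $54$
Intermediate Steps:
$S{\left(g,b \right)} = -6 + g$ ($S{\left(g,b \right)} = -9 + \left(g - -3\right) = -9 + \left(g + 3\right) = -9 + \left(3 + g\right) = -6 + g$)
$B = \frac{45}{2}$ ($B = - \frac{5 \left(-4 - 5\right)}{2} = - \frac{5 \left(-9\right)}{2} = \left(- \frac{1}{2}\right) \left(-45\right) = \frac{45}{2} \approx 22.5$)
$\left(61 + u{\left(13,B \right)}\right) + S{\left(-9,-11 \right)} = \left(61 + 8\right) - 15 = 69 - 15 = 54$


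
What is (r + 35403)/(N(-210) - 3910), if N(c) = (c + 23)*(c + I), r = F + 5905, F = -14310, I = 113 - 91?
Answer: 13499/15623 ≈ 0.86405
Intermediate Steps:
I = 22
r = -8405 (r = -14310 + 5905 = -8405)
N(c) = (22 + c)*(23 + c) (N(c) = (c + 23)*(c + 22) = (23 + c)*(22 + c) = (22 + c)*(23 + c))
(r + 35403)/(N(-210) - 3910) = (-8405 + 35403)/((506 + (-210)² + 45*(-210)) - 3910) = 26998/((506 + 44100 - 9450) - 3910) = 26998/(35156 - 3910) = 26998/31246 = 26998*(1/31246) = 13499/15623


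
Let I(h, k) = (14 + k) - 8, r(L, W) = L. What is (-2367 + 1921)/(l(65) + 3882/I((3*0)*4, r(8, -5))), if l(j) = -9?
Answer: -1561/939 ≈ -1.6624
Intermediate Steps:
I(h, k) = 6 + k
(-2367 + 1921)/(l(65) + 3882/I((3*0)*4, r(8, -5))) = (-2367 + 1921)/(-9 + 3882/(6 + 8)) = -446/(-9 + 3882/14) = -446/(-9 + 3882*(1/14)) = -446/(-9 + 1941/7) = -446/1878/7 = -446*7/1878 = -1561/939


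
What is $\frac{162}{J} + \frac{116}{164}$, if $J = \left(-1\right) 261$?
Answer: $\frac{103}{1189} \approx 0.086627$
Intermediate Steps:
$J = -261$
$\frac{162}{J} + \frac{116}{164} = \frac{162}{-261} + \frac{116}{164} = 162 \left(- \frac{1}{261}\right) + 116 \cdot \frac{1}{164} = - \frac{18}{29} + \frac{29}{41} = \frac{103}{1189}$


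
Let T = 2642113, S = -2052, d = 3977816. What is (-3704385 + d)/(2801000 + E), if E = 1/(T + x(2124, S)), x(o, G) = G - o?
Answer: 721293751847/7388861537001 ≈ 0.097619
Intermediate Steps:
E = 1/2637937 (E = 1/(2642113 + (-2052 - 1*2124)) = 1/(2642113 + (-2052 - 2124)) = 1/(2642113 - 4176) = 1/2637937 ≈ 3.7908e-7)
(-3704385 + d)/(2801000 + E) = (-3704385 + 3977816)/(2801000 + 1/2637937) = 273431/(7388861537001/2637937) = 273431*(2637937/7388861537001) = 721293751847/7388861537001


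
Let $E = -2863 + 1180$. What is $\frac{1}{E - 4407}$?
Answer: $- \frac{1}{6090} \approx -0.0001642$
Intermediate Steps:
$E = -1683$
$\frac{1}{E - 4407} = \frac{1}{-1683 - 4407} = \frac{1}{-6090} = - \frac{1}{6090}$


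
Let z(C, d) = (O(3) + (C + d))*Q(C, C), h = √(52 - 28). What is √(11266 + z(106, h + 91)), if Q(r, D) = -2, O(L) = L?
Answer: √(10866 - 4*√6) ≈ 104.19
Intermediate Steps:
h = 2*√6 (h = √24 = 2*√6 ≈ 4.8990)
z(C, d) = -6 - 2*C - 2*d (z(C, d) = (3 + (C + d))*(-2) = (3 + C + d)*(-2) = -6 - 2*C - 2*d)
√(11266 + z(106, h + 91)) = √(11266 + (-6 - 2*106 - 2*(2*√6 + 91))) = √(11266 + (-6 - 212 - 2*(91 + 2*√6))) = √(11266 + (-6 - 212 + (-182 - 4*√6))) = √(11266 + (-400 - 4*√6)) = √(10866 - 4*√6)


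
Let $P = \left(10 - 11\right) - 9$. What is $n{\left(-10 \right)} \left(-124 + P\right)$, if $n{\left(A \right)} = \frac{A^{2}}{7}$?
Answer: $- \frac{13400}{7} \approx -1914.3$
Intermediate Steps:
$n{\left(A \right)} = \frac{A^{2}}{7}$
$P = -10$ ($P = -1 - 9 = -10$)
$n{\left(-10 \right)} \left(-124 + P\right) = \frac{\left(-10\right)^{2}}{7} \left(-124 - 10\right) = \frac{1}{7} \cdot 100 \left(-134\right) = \frac{100}{7} \left(-134\right) = - \frac{13400}{7}$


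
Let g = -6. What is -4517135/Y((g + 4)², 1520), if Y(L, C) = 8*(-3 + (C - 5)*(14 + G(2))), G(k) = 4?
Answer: -4517135/218136 ≈ -20.708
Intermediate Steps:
Y(L, C) = -744 + 144*C (Y(L, C) = 8*(-3 + (C - 5)*(14 + 4)) = 8*(-3 + (-5 + C)*18) = 8*(-3 + (-90 + 18*C)) = 8*(-93 + 18*C) = -744 + 144*C)
-4517135/Y((g + 4)², 1520) = -4517135/(-744 + 144*1520) = -4517135/(-744 + 218880) = -4517135/218136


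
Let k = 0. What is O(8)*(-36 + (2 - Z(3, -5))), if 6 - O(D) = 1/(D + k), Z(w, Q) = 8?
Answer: -987/4 ≈ -246.75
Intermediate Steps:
O(D) = 6 - 1/D (O(D) = 6 - 1/(D + 0) = 6 - 1/D)
O(8)*(-36 + (2 - Z(3, -5))) = (6 - 1/8)*(-36 + (2 - 1*8)) = (6 - 1*1/8)*(-36 + (2 - 8)) = (6 - 1/8)*(-36 - 6) = (47/8)*(-42) = -987/4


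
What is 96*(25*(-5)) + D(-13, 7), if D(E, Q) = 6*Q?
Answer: -11958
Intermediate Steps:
96*(25*(-5)) + D(-13, 7) = 96*(25*(-5)) + 6*7 = 96*(-125) + 42 = -12000 + 42 = -11958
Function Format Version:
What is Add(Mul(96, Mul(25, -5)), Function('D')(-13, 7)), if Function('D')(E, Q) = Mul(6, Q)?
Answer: -11958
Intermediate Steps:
Add(Mul(96, Mul(25, -5)), Function('D')(-13, 7)) = Add(Mul(96, Mul(25, -5)), Mul(6, 7)) = Add(Mul(96, -125), 42) = Add(-12000, 42) = -11958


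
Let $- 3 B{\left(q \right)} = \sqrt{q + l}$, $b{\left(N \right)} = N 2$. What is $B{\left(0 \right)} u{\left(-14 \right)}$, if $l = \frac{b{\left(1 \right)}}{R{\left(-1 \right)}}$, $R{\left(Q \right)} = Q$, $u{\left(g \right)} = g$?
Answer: $\frac{14 i \sqrt{2}}{3} \approx 6.5997 i$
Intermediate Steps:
$b{\left(N \right)} = 2 N$
$l = -2$ ($l = \frac{2 \cdot 1}{-1} = 2 \left(-1\right) = -2$)
$B{\left(q \right)} = - \frac{\sqrt{-2 + q}}{3}$ ($B{\left(q \right)} = - \frac{\sqrt{q - 2}}{3} = - \frac{\sqrt{-2 + q}}{3}$)
$B{\left(0 \right)} u{\left(-14 \right)} = - \frac{\sqrt{-2 + 0}}{3} \left(-14\right) = - \frac{\sqrt{-2}}{3} \left(-14\right) = - \frac{i \sqrt{2}}{3} \left(-14\right) = \frac{14 i \sqrt{2}}{3}$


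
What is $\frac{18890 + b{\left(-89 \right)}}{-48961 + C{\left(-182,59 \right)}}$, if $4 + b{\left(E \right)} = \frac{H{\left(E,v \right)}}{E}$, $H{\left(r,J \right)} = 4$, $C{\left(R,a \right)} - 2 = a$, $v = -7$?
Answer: $- \frac{33617}{87042} \approx -0.38622$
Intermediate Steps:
$C{\left(R,a \right)} = 2 + a$
$b{\left(E \right)} = -4 + \frac{4}{E}$
$\frac{18890 + b{\left(-89 \right)}}{-48961 + C{\left(-182,59 \right)}} = \frac{18890 - \left(4 - \frac{4}{-89}\right)}{-48961 + \left(2 + 59\right)} = \frac{18890 + \left(-4 + 4 \left(- \frac{1}{89}\right)\right)}{-48961 + 61} = \frac{18890 - \frac{360}{89}}{-48900} = \left(18890 - \frac{360}{89}\right) \left(- \frac{1}{48900}\right) = \frac{1680850}{89} \left(- \frac{1}{48900}\right) = - \frac{33617}{87042}$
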